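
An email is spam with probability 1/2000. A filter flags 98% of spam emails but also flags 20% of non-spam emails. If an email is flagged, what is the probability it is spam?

Let D = the rare event, + = positive/flagged.
P(D) = 1/2000
P(+|D) = 98/100 = 49/50
P(+|D') = 20/100 = 1/5
P(+) = P(+|D)P(D) + P(+|D')P(D')
     = \frac{49}{50} × \frac{1}{2000} + \frac{1}{5} × \frac{1999}{2000}
     = \frac{20039}{100000}
P(D|+) = P(+|D)P(D)/P(+) = \frac{49}{20039}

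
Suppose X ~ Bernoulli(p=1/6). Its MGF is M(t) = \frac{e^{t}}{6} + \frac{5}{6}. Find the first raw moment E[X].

To find E[X], compute M^(1)(0):
M^(1)(t) = \frac{e^{t}}{6}
M^(1)(0) = \frac{1}{6}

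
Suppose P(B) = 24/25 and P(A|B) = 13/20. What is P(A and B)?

By definition, P(A|B) = P(A ∩ B) / P(B)
So P(A ∩ B) = P(A|B) × P(B)
= 13/20 × 24/25
= 78/125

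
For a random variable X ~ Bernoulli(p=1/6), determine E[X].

For X ~ Bernoulli(p=1/6), the expected value is:
E[X] = \frac{1}{6}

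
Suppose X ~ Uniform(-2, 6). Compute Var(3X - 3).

For X ~ Uniform(-2, 6):
Var(X) = \frac{16}{3}
Var(3X - 3) = (3)² × Var(X) = 9 × \frac{16}{3} = 48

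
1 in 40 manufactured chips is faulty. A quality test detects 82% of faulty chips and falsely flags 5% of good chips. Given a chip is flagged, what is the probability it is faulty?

Let D = the rare event, + = positive/flagged.
P(D) = 1/40
P(+|D) = 82/100 = 41/50
P(+|D') = 5/100 = 1/20
P(+) = P(+|D)P(D) + P(+|D')P(D')
     = \frac{41}{50} × \frac{1}{40} + \frac{1}{20} × \frac{39}{40}
     = \frac{277}{4000}
P(D|+) = P(+|D)P(D)/P(+) = \frac{82}{277}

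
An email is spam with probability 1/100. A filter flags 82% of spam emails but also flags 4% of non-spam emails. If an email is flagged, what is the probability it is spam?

Let D = the rare event, + = positive/flagged.
P(D) = 1/100
P(+|D) = 82/100 = 41/50
P(+|D') = 4/100 = 1/25
P(+) = P(+|D)P(D) + P(+|D')P(D')
     = \frac{41}{50} × \frac{1}{100} + \frac{1}{25} × \frac{99}{100}
     = \frac{239}{5000}
P(D|+) = P(+|D)P(D)/P(+) = \frac{41}{239}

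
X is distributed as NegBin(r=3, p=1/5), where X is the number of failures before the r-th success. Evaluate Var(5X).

For X ~ NegBin(r=3, p=1/5), where X is the number of failures before the r-th success:
Var(X) = 60
Var(5X) = (5)² × Var(X) = 25 × 60 = 1500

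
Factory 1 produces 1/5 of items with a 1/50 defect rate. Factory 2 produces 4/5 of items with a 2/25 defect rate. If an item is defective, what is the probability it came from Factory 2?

Using Bayes' theorem:
P(F1) = 1/5, P(D|F1) = 1/50
P(F2) = 4/5, P(D|F2) = 2/25
P(D) = P(D|F1)P(F1) + P(D|F2)P(F2)
     = \frac{17}{250}
P(F2|D) = P(D|F2)P(F2) / P(D)
= \frac{16}{17}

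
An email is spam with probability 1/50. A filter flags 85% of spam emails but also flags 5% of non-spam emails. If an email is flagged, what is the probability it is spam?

Let D = the rare event, + = positive/flagged.
P(D) = 1/50
P(+|D) = 85/100 = 17/20
P(+|D') = 5/100 = 1/20
P(+) = P(+|D)P(D) + P(+|D')P(D')
     = \frac{17}{20} × \frac{1}{50} + \frac{1}{20} × \frac{49}{50}
     = \frac{33}{500}
P(D|+) = P(+|D)P(D)/P(+) = \frac{17}{66}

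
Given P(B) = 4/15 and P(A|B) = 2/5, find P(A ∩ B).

By definition, P(A|B) = P(A ∩ B) / P(B)
So P(A ∩ B) = P(A|B) × P(B)
= 2/5 × 4/15
= 8/75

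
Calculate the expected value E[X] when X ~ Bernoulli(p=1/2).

For X ~ Bernoulli(p=1/2), the expected value is:
E[X] = \frac{1}{2}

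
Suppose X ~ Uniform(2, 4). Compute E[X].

For X ~ Uniform(2, 4), the expected value is:
E[X] = 3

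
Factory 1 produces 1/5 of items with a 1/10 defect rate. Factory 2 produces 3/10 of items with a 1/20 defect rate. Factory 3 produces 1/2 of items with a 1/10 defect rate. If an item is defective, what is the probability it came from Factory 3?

Using Bayes' theorem:
P(F1) = 1/5, P(D|F1) = 1/10
P(F2) = 3/10, P(D|F2) = 1/20
P(F3) = 1/2, P(D|F3) = 1/10
P(D) = P(D|F1)P(F1) + P(D|F2)P(F2) + P(D|F3)P(F3)
     = \frac{17}{200}
P(F3|D) = P(D|F3)P(F3) / P(D)
= \frac{10}{17}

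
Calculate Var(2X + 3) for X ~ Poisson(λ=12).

For X ~ Poisson(λ=12):
Var(X) = 12
Var(2X + 3) = (2)² × Var(X) = 4 × 12 = 48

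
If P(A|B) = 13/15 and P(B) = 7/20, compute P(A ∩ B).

By definition, P(A|B) = P(A ∩ B) / P(B)
So P(A ∩ B) = P(A|B) × P(B)
= 13/15 × 7/20
= 91/300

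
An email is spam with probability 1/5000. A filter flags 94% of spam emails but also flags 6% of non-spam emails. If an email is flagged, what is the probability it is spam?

Let D = the rare event, + = positive/flagged.
P(D) = 1/5000
P(+|D) = 94/100 = 47/50
P(+|D') = 6/100 = 3/50
P(+) = P(+|D)P(D) + P(+|D')P(D')
     = \frac{47}{50} × \frac{1}{5000} + \frac{3}{50} × \frac{4999}{5000}
     = \frac{3761}{62500}
P(D|+) = P(+|D)P(D)/P(+) = \frac{47}{15044}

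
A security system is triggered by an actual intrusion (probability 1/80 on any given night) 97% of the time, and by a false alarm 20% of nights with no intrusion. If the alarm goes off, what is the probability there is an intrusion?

Let D = the rare event, + = positive/flagged.
P(D) = 1/80
P(+|D) = 97/100
P(+|D') = 20/100 = 1/5
P(+) = P(+|D)P(D) + P(+|D')P(D')
     = \frac{97}{100} × \frac{1}{80} + \frac{1}{5} × \frac{79}{80}
     = \frac{1677}{8000}
P(D|+) = P(+|D)P(D)/P(+) = \frac{97}{1677}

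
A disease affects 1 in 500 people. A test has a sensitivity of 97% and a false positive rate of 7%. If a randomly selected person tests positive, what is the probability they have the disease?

Let D = the rare event, + = positive/flagged.
P(D) = 1/500
P(+|D) = 97/100
P(+|D') = 7/100
P(+) = P(+|D)P(D) + P(+|D')P(D')
     = \frac{97}{100} × \frac{1}{500} + \frac{7}{100} × \frac{499}{500}
     = \frac{359}{5000}
P(D|+) = P(+|D)P(D)/P(+) = \frac{97}{3590}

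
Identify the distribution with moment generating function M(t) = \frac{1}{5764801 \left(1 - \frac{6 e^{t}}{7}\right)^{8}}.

The MGF M(t) = \frac{1}{5764801 \left(1 - \frac{6 e^{t}}{7}\right)^{8}} is the standard form for the NegativeBinomial distribution.
Comparing with the known MGF formula identifies: NegBin(r=8, p=1/7), X = failures before r-th success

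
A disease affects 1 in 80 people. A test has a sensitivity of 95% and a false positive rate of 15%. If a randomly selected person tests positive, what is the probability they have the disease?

Let D = the rare event, + = positive/flagged.
P(D) = 1/80
P(+|D) = 95/100 = 19/20
P(+|D') = 15/100 = 3/20
P(+) = P(+|D)P(D) + P(+|D')P(D')
     = \frac{19}{20} × \frac{1}{80} + \frac{3}{20} × \frac{79}{80}
     = \frac{4}{25}
P(D|+) = P(+|D)P(D)/P(+) = \frac{19}{256}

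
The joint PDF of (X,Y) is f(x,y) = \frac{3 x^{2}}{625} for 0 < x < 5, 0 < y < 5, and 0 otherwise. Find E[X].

f_X(x) = ∫_0^5 \frac{3 x^{2}}{625} dy = \frac{3 x^{2}}{125}
E[X] = ∫_0^5 x × (\frac{3 x^{2}}{125}) dx = \frac{15}{4}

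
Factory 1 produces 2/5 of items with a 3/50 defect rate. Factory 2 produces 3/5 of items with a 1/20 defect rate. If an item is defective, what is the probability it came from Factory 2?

Using Bayes' theorem:
P(F1) = 2/5, P(D|F1) = 3/50
P(F2) = 3/5, P(D|F2) = 1/20
P(D) = P(D|F1)P(F1) + P(D|F2)P(F2)
     = \frac{27}{500}
P(F2|D) = P(D|F2)P(F2) / P(D)
= \frac{5}{9}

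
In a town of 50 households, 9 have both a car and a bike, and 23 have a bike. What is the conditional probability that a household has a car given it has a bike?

P(A ∩ B) = 9/50
P(B) = 23/50
P(A|B) = P(A ∩ B) / P(B) = (9/50) / (23/50) = 9/23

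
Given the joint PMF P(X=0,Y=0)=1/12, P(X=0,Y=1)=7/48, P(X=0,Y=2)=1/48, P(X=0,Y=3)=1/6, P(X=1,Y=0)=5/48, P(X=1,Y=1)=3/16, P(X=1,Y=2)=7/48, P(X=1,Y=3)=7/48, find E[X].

First find marginal of X:
P(X=0) = 5/12
P(X=1) = 7/12
E[X] = 0 × 5/12 + 1 × 7/12 = 7/12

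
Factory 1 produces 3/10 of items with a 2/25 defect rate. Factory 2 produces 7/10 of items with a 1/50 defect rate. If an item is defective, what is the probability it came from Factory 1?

Using Bayes' theorem:
P(F1) = 3/10, P(D|F1) = 2/25
P(F2) = 7/10, P(D|F2) = 1/50
P(D) = P(D|F1)P(F1) + P(D|F2)P(F2)
     = \frac{19}{500}
P(F1|D) = P(D|F1)P(F1) / P(D)
= \frac{12}{19}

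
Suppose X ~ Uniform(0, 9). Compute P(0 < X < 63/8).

P(0 < X < 63/8) = ∫_{0}^{63/8} f(x) dx
where f(x) = \frac{1}{9}
= \frac{7}{8}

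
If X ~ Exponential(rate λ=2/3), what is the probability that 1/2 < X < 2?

P(1/2 < X < 2) = ∫_{1/2}^{2} f(x) dx
where f(x) = \frac{2 e^{- \frac{2 x}{3}}}{3}
= - \frac{1 - e}{e^{\frac{4}{3}}}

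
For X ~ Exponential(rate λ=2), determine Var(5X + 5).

For X ~ Exponential(rate λ=2):
Var(X) = \frac{1}{4}
Var(5X + 5) = (5)² × Var(X) = 25 × \frac{1}{4} = \frac{25}{4}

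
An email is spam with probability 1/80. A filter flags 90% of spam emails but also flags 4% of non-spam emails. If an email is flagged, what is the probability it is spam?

Let D = the rare event, + = positive/flagged.
P(D) = 1/80
P(+|D) = 90/100 = 9/10
P(+|D') = 4/100 = 1/25
P(+) = P(+|D)P(D) + P(+|D')P(D')
     = \frac{9}{10} × \frac{1}{80} + \frac{1}{25} × \frac{79}{80}
     = \frac{203}{4000}
P(D|+) = P(+|D)P(D)/P(+) = \frac{45}{203}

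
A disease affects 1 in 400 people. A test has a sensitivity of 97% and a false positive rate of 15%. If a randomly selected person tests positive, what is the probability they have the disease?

Let D = the rare event, + = positive/flagged.
P(D) = 1/400
P(+|D) = 97/100
P(+|D') = 15/100 = 3/20
P(+) = P(+|D)P(D) + P(+|D')P(D')
     = \frac{97}{100} × \frac{1}{400} + \frac{3}{20} × \frac{399}{400}
     = \frac{3041}{20000}
P(D|+) = P(+|D)P(D)/P(+) = \frac{97}{6082}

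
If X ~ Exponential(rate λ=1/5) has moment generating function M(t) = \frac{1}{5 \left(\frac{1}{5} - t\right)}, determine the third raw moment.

To find E[X^3], compute M^(3)(0):
M^(1)(t) = \frac{1}{5 \left(\frac{1}{5} - t\right)^{2}}
M^(2)(t) = \frac{2}{5 \left(\frac{1}{5} - t\right)^{3}}
M^(3)(t) = \frac{6}{5 \left(\frac{1}{5} - t\right)^{4}}
M^(3)(0) = 750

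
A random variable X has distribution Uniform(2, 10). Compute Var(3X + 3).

For X ~ Uniform(2, 10):
Var(X) = \frac{16}{3}
Var(3X + 3) = (3)² × Var(X) = 9 × \frac{16}{3} = 48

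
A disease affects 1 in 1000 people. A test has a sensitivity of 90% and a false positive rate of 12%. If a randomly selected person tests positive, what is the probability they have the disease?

Let D = the rare event, + = positive/flagged.
P(D) = 1/1000
P(+|D) = 90/100 = 9/10
P(+|D') = 12/100 = 3/25
P(+) = P(+|D)P(D) + P(+|D')P(D')
     = \frac{9}{10} × \frac{1}{1000} + \frac{3}{25} × \frac{999}{1000}
     = \frac{6039}{50000}
P(D|+) = P(+|D)P(D)/P(+) = \frac{5}{671}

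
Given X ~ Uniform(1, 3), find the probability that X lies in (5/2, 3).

P(5/2 < X < 3) = ∫_{5/2}^{3} f(x) dx
where f(x) = \frac{1}{2}
= \frac{1}{4}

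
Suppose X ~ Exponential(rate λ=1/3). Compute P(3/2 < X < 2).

P(3/2 < X < 2) = ∫_{3/2}^{2} f(x) dx
where f(x) = \frac{e^{- \frac{x}{3}}}{3}
= - \frac{1}{e^{\frac{2}{3}}} + e^{- \frac{1}{2}}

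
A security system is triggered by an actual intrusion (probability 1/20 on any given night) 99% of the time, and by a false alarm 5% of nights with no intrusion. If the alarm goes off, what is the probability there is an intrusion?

Let D = the rare event, + = positive/flagged.
P(D) = 1/20
P(+|D) = 99/100
P(+|D') = 5/100 = 1/20
P(+) = P(+|D)P(D) + P(+|D')P(D')
     = \frac{99}{100} × \frac{1}{20} + \frac{1}{20} × \frac{19}{20}
     = \frac{97}{1000}
P(D|+) = P(+|D)P(D)/P(+) = \frac{99}{194}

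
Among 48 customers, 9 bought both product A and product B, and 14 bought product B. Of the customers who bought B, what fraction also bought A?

P(A ∩ B) = 9/48 = 3/16
P(B) = 14/48 = 7/24
P(A|B) = P(A ∩ B) / P(B) = (3/16) / (7/24) = 9/14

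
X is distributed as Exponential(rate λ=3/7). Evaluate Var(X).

For X ~ Exponential(rate λ=3/7):
Var(X) = \frac{49}{9}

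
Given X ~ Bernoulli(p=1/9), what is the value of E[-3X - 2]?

For X ~ Bernoulli(p=1/9):
E[X] = \frac{1}{9}
E[-3X - 2] = -3 × E[X] - 2 = - \frac{7}{3}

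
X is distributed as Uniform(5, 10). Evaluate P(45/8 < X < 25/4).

P(45/8 < X < 25/4) = ∫_{45/8}^{25/4} f(x) dx
where f(x) = \frac{1}{5}
= \frac{1}{8}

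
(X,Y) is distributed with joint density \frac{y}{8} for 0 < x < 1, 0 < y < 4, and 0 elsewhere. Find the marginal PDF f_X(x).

f_X(x) = ∫_0^4 f(x,y) dy
= ∫_0^4 \frac{y}{8} dy
= 1 for 0 < x < 1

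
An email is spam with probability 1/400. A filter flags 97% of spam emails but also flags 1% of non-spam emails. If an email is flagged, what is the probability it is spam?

Let D = the rare event, + = positive/flagged.
P(D) = 1/400
P(+|D) = 97/100
P(+|D') = 1/100
P(+) = P(+|D)P(D) + P(+|D')P(D')
     = \frac{97}{100} × \frac{1}{400} + \frac{1}{100} × \frac{399}{400}
     = \frac{31}{2500}
P(D|+) = P(+|D)P(D)/P(+) = \frac{97}{496}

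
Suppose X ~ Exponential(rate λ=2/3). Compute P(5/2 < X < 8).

P(5/2 < X < 8) = ∫_{5/2}^{8} f(x) dx
where f(x) = \frac{2 e^{- \frac{2 x}{3}}}{3}
= - \frac{1 - e^{\frac{11}{3}}}{e^{\frac{16}{3}}}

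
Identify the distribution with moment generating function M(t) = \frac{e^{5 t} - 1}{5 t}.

The MGF M(t) = \frac{e^{5 t} - 1}{5 t} is the standard form for the Uniform distribution.
Comparing with the known MGF formula identifies: Uniform(0, 5)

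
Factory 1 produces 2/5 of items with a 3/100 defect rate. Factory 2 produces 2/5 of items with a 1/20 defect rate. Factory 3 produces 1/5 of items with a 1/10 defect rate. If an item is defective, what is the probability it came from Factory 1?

Using Bayes' theorem:
P(F1) = 2/5, P(D|F1) = 3/100
P(F2) = 2/5, P(D|F2) = 1/20
P(F3) = 1/5, P(D|F3) = 1/10
P(D) = P(D|F1)P(F1) + P(D|F2)P(F2) + P(D|F3)P(F3)
     = \frac{13}{250}
P(F1|D) = P(D|F1)P(F1) / P(D)
= \frac{3}{13}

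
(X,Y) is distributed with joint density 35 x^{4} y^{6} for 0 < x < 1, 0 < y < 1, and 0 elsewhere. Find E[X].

E[X] = ∫_0^1 ∫_0^1 x × f(x,y) dy dx
= ∫_0^1 ∫_0^1 x × (35 x^{4} y^{6}) dy dx
= \frac{5}{6}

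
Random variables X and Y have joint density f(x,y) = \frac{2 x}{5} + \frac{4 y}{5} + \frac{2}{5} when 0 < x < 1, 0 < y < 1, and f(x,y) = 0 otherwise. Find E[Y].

E[Y] = ∫_0^1 ∫_0^1 y × f(x,y) dx dy
= \frac{17}{30}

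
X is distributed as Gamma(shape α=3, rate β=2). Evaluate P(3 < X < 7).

P(3 < X < 7) = ∫_{3}^{7} f(x) dx
where f(x) = 4 x^{2} e^{- 2 x}
= \frac{-113 + 25 e^{8}}{e^{14}}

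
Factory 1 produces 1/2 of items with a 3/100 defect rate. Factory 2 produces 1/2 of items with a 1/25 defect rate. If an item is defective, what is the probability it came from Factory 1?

Using Bayes' theorem:
P(F1) = 1/2, P(D|F1) = 3/100
P(F2) = 1/2, P(D|F2) = 1/25
P(D) = P(D|F1)P(F1) + P(D|F2)P(F2)
     = \frac{7}{200}
P(F1|D) = P(D|F1)P(F1) / P(D)
= \frac{3}{7}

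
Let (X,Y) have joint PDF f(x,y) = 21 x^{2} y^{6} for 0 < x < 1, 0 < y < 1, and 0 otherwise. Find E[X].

E[X] = ∫_0^1 ∫_0^1 x × f(x,y) dy dx
= ∫_0^1 ∫_0^1 x × (21 x^{2} y^{6}) dy dx
= \frac{3}{4}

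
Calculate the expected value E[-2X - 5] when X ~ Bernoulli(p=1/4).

For X ~ Bernoulli(p=1/4):
E[X] = \frac{1}{4}
E[-2X - 5] = -2 × E[X] - 5 = - \frac{11}{2}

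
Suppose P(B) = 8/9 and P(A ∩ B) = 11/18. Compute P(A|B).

P(A|B) = P(A ∩ B) / P(B)
= (11/18) / (8/9)
= 11/16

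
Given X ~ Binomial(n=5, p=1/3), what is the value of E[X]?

For X ~ Binomial(n=5, p=1/3), the expected value is:
E[X] = \frac{5}{3}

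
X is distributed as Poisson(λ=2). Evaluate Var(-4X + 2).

For X ~ Poisson(λ=2):
Var(X) = 2
Var(-4X + 2) = (-4)² × Var(X) = 16 × 2 = 32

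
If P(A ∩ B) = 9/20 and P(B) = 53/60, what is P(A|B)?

P(A|B) = P(A ∩ B) / P(B)
= (9/20) / (53/60)
= 27/53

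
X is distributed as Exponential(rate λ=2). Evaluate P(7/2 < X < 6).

P(7/2 < X < 6) = ∫_{7/2}^{6} f(x) dx
where f(x) = 2 e^{- 2 x}
= - \frac{1 - e^{5}}{e^{12}}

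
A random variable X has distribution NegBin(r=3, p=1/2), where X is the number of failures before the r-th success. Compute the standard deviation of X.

For X ~ NegBin(r=3, p=1/2), where X is the number of failures before the r-th success:
Var(X) = 6
SD(X) = √(Var(X)) = √(6) = \sqrt{6}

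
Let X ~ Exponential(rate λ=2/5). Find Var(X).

For X ~ Exponential(rate λ=2/5):
Var(X) = \frac{25}{4}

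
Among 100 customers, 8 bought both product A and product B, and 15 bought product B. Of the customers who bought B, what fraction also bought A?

P(A ∩ B) = 8/100 = 2/25
P(B) = 15/100 = 3/20
P(A|B) = P(A ∩ B) / P(B) = (2/25) / (3/20) = 8/15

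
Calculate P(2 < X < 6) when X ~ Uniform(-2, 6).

P(2 < X < 6) = ∫_{2}^{6} f(x) dx
where f(x) = \frac{1}{8}
= \frac{1}{2}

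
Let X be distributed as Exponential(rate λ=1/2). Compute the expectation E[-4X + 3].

For X ~ Exponential(rate λ=1/2):
E[X] = 2
E[-4X + 3] = -4 × E[X] + 3 = -5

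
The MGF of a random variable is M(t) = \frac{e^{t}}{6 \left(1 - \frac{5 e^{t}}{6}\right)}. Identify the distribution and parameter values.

The MGF M(t) = \frac{e^{t}}{6 \left(1 - \frac{5 e^{t}}{6}\right)} is the standard form for the Geometric distribution.
Comparing with the known MGF formula identifies: Geometric(p=1/6), X = trial number of first success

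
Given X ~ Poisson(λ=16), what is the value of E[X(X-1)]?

E[X(X-1)] = E[X² - X] = E[X²] - E[X]
E[X] = 16
E[X²] = Var(X) + (E[X])² = 16 + (16)² = 272
E[X(X-1)] = 272 - 16 = 256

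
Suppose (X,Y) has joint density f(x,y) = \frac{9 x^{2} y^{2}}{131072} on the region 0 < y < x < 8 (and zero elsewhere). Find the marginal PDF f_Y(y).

f_Y(y) = ∫_y^8 \frac{9 x^{2} y^{2}}{131072} dx = \frac{3 y^{2} \left(512 - y^{3}\right)}{131072}
for 0 < y < 8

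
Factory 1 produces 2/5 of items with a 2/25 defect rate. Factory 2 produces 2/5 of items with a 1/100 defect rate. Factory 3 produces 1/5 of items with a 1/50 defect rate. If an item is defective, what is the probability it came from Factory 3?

Using Bayes' theorem:
P(F1) = 2/5, P(D|F1) = 2/25
P(F2) = 2/5, P(D|F2) = 1/100
P(F3) = 1/5, P(D|F3) = 1/50
P(D) = P(D|F1)P(F1) + P(D|F2)P(F2) + P(D|F3)P(F3)
     = \frac{1}{25}
P(F3|D) = P(D|F3)P(F3) / P(D)
= \frac{1}{10}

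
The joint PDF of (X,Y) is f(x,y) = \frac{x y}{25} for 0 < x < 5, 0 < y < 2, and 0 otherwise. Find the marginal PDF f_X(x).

f_X(x) = ∫_0^2 f(x,y) dy
= ∫_0^2 \frac{x y}{25} dy
= \frac{2 x}{25} for 0 < x < 5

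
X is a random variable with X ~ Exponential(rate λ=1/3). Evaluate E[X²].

Using the identity E[X²] = Var(X) + (E[X])²:
E[X] = 3
Var(X) = 9
E[X²] = 9 + (3)²
= 18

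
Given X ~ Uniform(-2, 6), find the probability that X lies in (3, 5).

P(3 < X < 5) = ∫_{3}^{5} f(x) dx
where f(x) = \frac{1}{8}
= \frac{1}{4}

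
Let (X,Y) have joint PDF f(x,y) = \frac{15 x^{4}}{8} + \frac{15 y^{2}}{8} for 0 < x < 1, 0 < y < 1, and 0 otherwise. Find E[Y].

E[Y] = ∫_0^1 ∫_0^1 y × f(x,y) dx dy
= \frac{21}{32}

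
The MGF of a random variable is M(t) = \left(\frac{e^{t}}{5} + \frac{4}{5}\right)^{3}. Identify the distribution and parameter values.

The MGF M(t) = \left(\frac{e^{t}}{5} + \frac{4}{5}\right)^{3} is the standard form for the Binomial distribution.
Comparing with the known MGF formula identifies: Binomial(n=3, p=1/5)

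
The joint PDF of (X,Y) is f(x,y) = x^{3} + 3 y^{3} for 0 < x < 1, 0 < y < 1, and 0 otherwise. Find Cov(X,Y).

E[XY] = ∫∫ xy × f(x,y) dx dy = \frac{2}{5}
E[X] = \frac{23}{40}
E[Y] = \frac{29}{40}
Cov(X,Y) = E[XY] - E[X]E[Y] = - \frac{27}{1600}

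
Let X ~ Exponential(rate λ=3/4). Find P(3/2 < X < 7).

P(3/2 < X < 7) = ∫_{3/2}^{7} f(x) dx
where f(x) = \frac{3 e^{- \frac{3 x}{4}}}{4}
= - \frac{1}{e^{\frac{21}{4}}} + e^{- \frac{9}{8}}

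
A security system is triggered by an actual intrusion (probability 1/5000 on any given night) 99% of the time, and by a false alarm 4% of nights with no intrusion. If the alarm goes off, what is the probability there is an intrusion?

Let D = the rare event, + = positive/flagged.
P(D) = 1/5000
P(+|D) = 99/100
P(+|D') = 4/100 = 1/25
P(+) = P(+|D)P(D) + P(+|D')P(D')
     = \frac{99}{100} × \frac{1}{5000} + \frac{1}{25} × \frac{4999}{5000}
     = \frac{4019}{100000}
P(D|+) = P(+|D)P(D)/P(+) = \frac{99}{20095}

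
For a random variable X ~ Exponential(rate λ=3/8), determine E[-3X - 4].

For X ~ Exponential(rate λ=3/8):
E[X] = \frac{8}{3}
E[-3X - 4] = -3 × E[X] - 4 = -12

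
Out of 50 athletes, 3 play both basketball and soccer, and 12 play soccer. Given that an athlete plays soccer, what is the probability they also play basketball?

P(A ∩ B) = 3/50
P(B) = 12/50 = 6/25
P(A|B) = P(A ∩ B) / P(B) = (3/50) / (6/25) = 1/4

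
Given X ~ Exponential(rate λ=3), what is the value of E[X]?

For X ~ Exponential(rate λ=3), the expected value is:
E[X] = \frac{1}{3}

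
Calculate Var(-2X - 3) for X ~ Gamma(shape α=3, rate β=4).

For X ~ Gamma(shape α=3, rate β=4):
Var(X) = \frac{3}{16}
Var(-2X - 3) = (-2)² × Var(X) = 4 × \frac{3}{16} = \frac{3}{4}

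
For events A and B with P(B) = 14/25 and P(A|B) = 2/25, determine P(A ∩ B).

By definition, P(A|B) = P(A ∩ B) / P(B)
So P(A ∩ B) = P(A|B) × P(B)
= 2/25 × 14/25
= 28/625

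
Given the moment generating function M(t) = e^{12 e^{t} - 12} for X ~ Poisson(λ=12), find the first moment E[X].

To find E[X], compute M^(1)(0):
M^(1)(t) = 12 e^{t} e^{12 e^{t} - 12}
M^(1)(0) = 12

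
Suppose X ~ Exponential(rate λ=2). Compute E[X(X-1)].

E[X(X-1)] = E[X² - X] = E[X²] - E[X]
E[X] = \frac{1}{2}
E[X²] = Var(X) + (E[X])² = \frac{1}{4} + (\frac{1}{2})² = \frac{1}{2}
E[X(X-1)] = \frac{1}{2} - \frac{1}{2} = 0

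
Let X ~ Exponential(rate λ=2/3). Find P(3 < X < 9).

P(3 < X < 9) = ∫_{3}^{9} f(x) dx
where f(x) = \frac{2 e^{- \frac{2 x}{3}}}{3}
= - \frac{1 - e^{4}}{e^{6}}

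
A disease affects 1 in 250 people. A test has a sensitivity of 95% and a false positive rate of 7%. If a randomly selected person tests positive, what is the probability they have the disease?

Let D = the rare event, + = positive/flagged.
P(D) = 1/250
P(+|D) = 95/100 = 19/20
P(+|D') = 7/100
P(+) = P(+|D)P(D) + P(+|D')P(D')
     = \frac{19}{20} × \frac{1}{250} + \frac{7}{100} × \frac{249}{250}
     = \frac{919}{12500}
P(D|+) = P(+|D)P(D)/P(+) = \frac{95}{1838}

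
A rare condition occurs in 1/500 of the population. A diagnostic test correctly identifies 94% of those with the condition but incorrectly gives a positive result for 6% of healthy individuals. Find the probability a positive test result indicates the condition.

Let D = the rare event, + = positive/flagged.
P(D) = 1/500
P(+|D) = 94/100 = 47/50
P(+|D') = 6/100 = 3/50
P(+) = P(+|D)P(D) + P(+|D')P(D')
     = \frac{47}{50} × \frac{1}{500} + \frac{3}{50} × \frac{499}{500}
     = \frac{193}{3125}
P(D|+) = P(+|D)P(D)/P(+) = \frac{47}{1544}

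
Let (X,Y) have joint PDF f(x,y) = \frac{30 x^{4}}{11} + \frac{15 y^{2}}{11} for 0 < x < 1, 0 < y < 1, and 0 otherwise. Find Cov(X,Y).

E[XY] = ∫∫ xy × f(x,y) dx dy = \frac{35}{88}
E[X] = \frac{15}{22}
E[Y] = \frac{27}{44}
Cov(X,Y) = E[XY] - E[X]E[Y] = - \frac{5}{242}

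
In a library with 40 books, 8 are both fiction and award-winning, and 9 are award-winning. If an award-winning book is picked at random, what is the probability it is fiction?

P(A ∩ B) = 8/40 = 1/5
P(B) = 9/40
P(A|B) = P(A ∩ B) / P(B) = (1/5) / (9/40) = 8/9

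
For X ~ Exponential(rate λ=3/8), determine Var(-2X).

For X ~ Exponential(rate λ=3/8):
Var(X) = \frac{64}{9}
Var(-2X) = (-2)² × Var(X) = 4 × \frac{64}{9} = \frac{256}{9}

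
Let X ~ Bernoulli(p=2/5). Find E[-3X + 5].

For X ~ Bernoulli(p=2/5):
E[X] = \frac{2}{5}
E[-3X + 5] = -3 × E[X] + 5 = \frac{19}{5}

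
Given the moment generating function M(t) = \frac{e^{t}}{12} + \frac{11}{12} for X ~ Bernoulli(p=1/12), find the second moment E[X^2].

To find E[X^2], compute M^(2)(0):
M^(1)(t) = \frac{e^{t}}{12}
M^(2)(t) = \frac{e^{t}}{12}
M^(2)(0) = \frac{1}{12}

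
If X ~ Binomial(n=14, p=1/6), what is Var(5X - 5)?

For X ~ Binomial(n=14, p=1/6):
Var(X) = \frac{35}{18}
Var(5X - 5) = (5)² × Var(X) = 25 × \frac{35}{18} = \frac{875}{18}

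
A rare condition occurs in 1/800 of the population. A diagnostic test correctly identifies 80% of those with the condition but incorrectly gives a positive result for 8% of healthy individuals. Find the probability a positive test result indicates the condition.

Let D = the rare event, + = positive/flagged.
P(D) = 1/800
P(+|D) = 80/100 = 4/5
P(+|D') = 8/100 = 2/25
P(+) = P(+|D)P(D) + P(+|D')P(D')
     = \frac{4}{5} × \frac{1}{800} + \frac{2}{25} × \frac{799}{800}
     = \frac{809}{10000}
P(D|+) = P(+|D)P(D)/P(+) = \frac{10}{809}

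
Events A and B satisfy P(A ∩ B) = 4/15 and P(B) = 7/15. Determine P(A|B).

P(A|B) = P(A ∩ B) / P(B)
= (4/15) / (7/15)
= 4/7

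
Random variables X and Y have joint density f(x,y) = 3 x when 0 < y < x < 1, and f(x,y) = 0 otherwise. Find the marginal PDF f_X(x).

f_X(x) = ∫_0^x 3 x dy = 3 x^{2}
for 0 < x < 1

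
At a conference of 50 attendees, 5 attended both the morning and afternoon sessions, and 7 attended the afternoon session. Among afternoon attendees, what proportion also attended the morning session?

P(A ∩ B) = 5/50 = 1/10
P(B) = 7/50
P(A|B) = P(A ∩ B) / P(B) = (1/10) / (7/50) = 5/7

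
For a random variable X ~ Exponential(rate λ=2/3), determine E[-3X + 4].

For X ~ Exponential(rate λ=2/3):
E[X] = \frac{3}{2}
E[-3X + 4] = -3 × E[X] + 4 = - \frac{1}{2}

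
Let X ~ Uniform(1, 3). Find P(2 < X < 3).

P(2 < X < 3) = ∫_{2}^{3} f(x) dx
where f(x) = \frac{1}{2}
= \frac{1}{2}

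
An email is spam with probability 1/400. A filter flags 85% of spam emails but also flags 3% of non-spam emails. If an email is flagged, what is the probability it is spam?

Let D = the rare event, + = positive/flagged.
P(D) = 1/400
P(+|D) = 85/100 = 17/20
P(+|D') = 3/100
P(+) = P(+|D)P(D) + P(+|D')P(D')
     = \frac{17}{20} × \frac{1}{400} + \frac{3}{100} × \frac{399}{400}
     = \frac{641}{20000}
P(D|+) = P(+|D)P(D)/P(+) = \frac{85}{1282}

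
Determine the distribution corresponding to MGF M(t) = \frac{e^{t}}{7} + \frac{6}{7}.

The MGF M(t) = \frac{e^{t}}{7} + \frac{6}{7} is the standard form for the Bernoulli distribution.
Comparing with the known MGF formula identifies: Bernoulli(p=1/7)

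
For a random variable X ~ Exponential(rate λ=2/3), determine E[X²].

Using the identity E[X²] = Var(X) + (E[X])²:
E[X] = \frac{3}{2}
Var(X) = \frac{9}{4}
E[X²] = \frac{9}{4} + (\frac{3}{2})²
= \frac{9}{2}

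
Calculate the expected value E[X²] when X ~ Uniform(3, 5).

Using the identity E[X²] = Var(X) + (E[X])²:
E[X] = 4
Var(X) = \frac{1}{3}
E[X²] = \frac{1}{3} + (4)²
= \frac{49}{3}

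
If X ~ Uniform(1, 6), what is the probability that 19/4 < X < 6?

P(19/4 < X < 6) = ∫_{19/4}^{6} f(x) dx
where f(x) = \frac{1}{5}
= \frac{1}{4}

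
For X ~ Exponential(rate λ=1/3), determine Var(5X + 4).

For X ~ Exponential(rate λ=1/3):
Var(X) = 9
Var(5X + 4) = (5)² × Var(X) = 25 × 9 = 225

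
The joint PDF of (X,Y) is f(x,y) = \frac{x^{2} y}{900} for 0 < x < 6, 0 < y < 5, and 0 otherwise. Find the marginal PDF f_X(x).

f_X(x) = ∫_0^5 f(x,y) dy
= ∫_0^5 \frac{x^{2} y}{900} dy
= \frac{x^{2}}{72} for 0 < x < 6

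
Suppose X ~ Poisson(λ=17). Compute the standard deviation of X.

For X ~ Poisson(λ=17):
Var(X) = 17
SD(X) = √(Var(X)) = √(17) = \sqrt{17}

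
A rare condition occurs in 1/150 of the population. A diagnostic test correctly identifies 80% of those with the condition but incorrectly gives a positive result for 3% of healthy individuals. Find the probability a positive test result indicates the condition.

Let D = the rare event, + = positive/flagged.
P(D) = 1/150
P(+|D) = 80/100 = 4/5
P(+|D') = 3/100
P(+) = P(+|D)P(D) + P(+|D')P(D')
     = \frac{4}{5} × \frac{1}{150} + \frac{3}{100} × \frac{149}{150}
     = \frac{527}{15000}
P(D|+) = P(+|D)P(D)/P(+) = \frac{80}{527}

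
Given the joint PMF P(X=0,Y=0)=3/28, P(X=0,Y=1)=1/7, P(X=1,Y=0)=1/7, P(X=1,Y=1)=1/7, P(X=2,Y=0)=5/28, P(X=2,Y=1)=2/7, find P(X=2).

P(X=2) = P(X=2,Y=0) + P(X=2,Y=1)
= 5/28 + 2/7
= 13/28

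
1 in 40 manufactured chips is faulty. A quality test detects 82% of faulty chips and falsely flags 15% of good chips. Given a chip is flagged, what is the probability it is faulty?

Let D = the rare event, + = positive/flagged.
P(D) = 1/40
P(+|D) = 82/100 = 41/50
P(+|D') = 15/100 = 3/20
P(+) = P(+|D)P(D) + P(+|D')P(D')
     = \frac{41}{50} × \frac{1}{40} + \frac{3}{20} × \frac{39}{40}
     = \frac{667}{4000}
P(D|+) = P(+|D)P(D)/P(+) = \frac{82}{667}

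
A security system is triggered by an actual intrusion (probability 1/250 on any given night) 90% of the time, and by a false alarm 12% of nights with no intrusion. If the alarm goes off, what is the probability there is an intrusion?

Let D = the rare event, + = positive/flagged.
P(D) = 1/250
P(+|D) = 90/100 = 9/10
P(+|D') = 12/100 = 3/25
P(+) = P(+|D)P(D) + P(+|D')P(D')
     = \frac{9}{10} × \frac{1}{250} + \frac{3}{25} × \frac{249}{250}
     = \frac{1539}{12500}
P(D|+) = P(+|D)P(D)/P(+) = \frac{5}{171}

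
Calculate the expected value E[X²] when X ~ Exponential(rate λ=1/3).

Using the identity E[X²] = Var(X) + (E[X])²:
E[X] = 3
Var(X) = 9
E[X²] = 9 + (3)²
= 18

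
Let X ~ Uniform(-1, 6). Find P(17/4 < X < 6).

P(17/4 < X < 6) = ∫_{17/4}^{6} f(x) dx
where f(x) = \frac{1}{7}
= \frac{1}{4}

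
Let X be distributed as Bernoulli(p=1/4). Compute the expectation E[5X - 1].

For X ~ Bernoulli(p=1/4):
E[X] = \frac{1}{4}
E[5X - 1] = 5 × E[X] - 1 = \frac{1}{4}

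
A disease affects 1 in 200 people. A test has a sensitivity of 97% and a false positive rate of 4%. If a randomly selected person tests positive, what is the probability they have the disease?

Let D = the rare event, + = positive/flagged.
P(D) = 1/200
P(+|D) = 97/100
P(+|D') = 4/100 = 1/25
P(+) = P(+|D)P(D) + P(+|D')P(D')
     = \frac{97}{100} × \frac{1}{200} + \frac{1}{25} × \frac{199}{200}
     = \frac{893}{20000}
P(D|+) = P(+|D)P(D)/P(+) = \frac{97}{893}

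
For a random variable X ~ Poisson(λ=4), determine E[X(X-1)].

E[X(X-1)] = E[X² - X] = E[X²] - E[X]
E[X] = 4
E[X²] = Var(X) + (E[X])² = 4 + (4)² = 20
E[X(X-1)] = 20 - 4 = 16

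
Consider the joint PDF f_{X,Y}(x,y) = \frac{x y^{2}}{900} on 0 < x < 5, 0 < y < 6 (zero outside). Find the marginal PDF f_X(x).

f_X(x) = ∫_0^6 f(x,y) dy
= ∫_0^6 \frac{x y^{2}}{900} dy
= \frac{2 x}{25} for 0 < x < 5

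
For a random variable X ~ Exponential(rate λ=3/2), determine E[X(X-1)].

E[X(X-1)] = E[X² - X] = E[X²] - E[X]
E[X] = \frac{2}{3}
E[X²] = Var(X) + (E[X])² = \frac{4}{9} + (\frac{2}{3})² = \frac{8}{9}
E[X(X-1)] = \frac{8}{9} - \frac{2}{3} = \frac{2}{9}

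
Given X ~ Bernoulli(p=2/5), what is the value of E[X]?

For X ~ Bernoulli(p=2/5), the expected value is:
E[X] = \frac{2}{5}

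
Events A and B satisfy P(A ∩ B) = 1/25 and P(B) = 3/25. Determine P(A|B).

P(A|B) = P(A ∩ B) / P(B)
= (1/25) / (3/25)
= 1/3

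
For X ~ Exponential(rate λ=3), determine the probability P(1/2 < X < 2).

P(1/2 < X < 2) = ∫_{1/2}^{2} f(x) dx
where f(x) = 3 e^{- 3 x}
= - \frac{1}{e^{6}} + e^{- \frac{3}{2}}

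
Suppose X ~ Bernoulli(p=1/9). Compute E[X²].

Using the identity E[X²] = Var(X) + (E[X])²:
E[X] = \frac{1}{9}
Var(X) = \frac{8}{81}
E[X²] = \frac{8}{81} + (\frac{1}{9})²
= \frac{1}{9}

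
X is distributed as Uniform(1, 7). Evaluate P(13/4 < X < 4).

P(13/4 < X < 4) = ∫_{13/4}^{4} f(x) dx
where f(x) = \frac{1}{6}
= \frac{1}{8}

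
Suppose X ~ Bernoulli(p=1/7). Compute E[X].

For X ~ Bernoulli(p=1/7), the expected value is:
E[X] = \frac{1}{7}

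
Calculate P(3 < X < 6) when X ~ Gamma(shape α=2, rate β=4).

P(3 < X < 6) = ∫_{3}^{6} f(x) dx
where f(x) = 16 x e^{- 4 x}
= \frac{-25 + 13 e^{12}}{e^{24}}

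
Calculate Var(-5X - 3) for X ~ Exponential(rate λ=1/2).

For X ~ Exponential(rate λ=1/2):
Var(X) = 4
Var(-5X - 3) = (-5)² × Var(X) = 25 × 4 = 100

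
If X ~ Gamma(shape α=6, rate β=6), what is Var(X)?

For X ~ Gamma(shape α=6, rate β=6):
Var(X) = \frac{1}{6}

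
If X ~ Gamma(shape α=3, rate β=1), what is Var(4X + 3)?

For X ~ Gamma(shape α=3, rate β=1):
Var(X) = 3
Var(4X + 3) = (4)² × Var(X) = 16 × 3 = 48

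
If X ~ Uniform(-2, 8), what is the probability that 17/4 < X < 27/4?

P(17/4 < X < 27/4) = ∫_{17/4}^{27/4} f(x) dx
where f(x) = \frac{1}{10}
= \frac{1}{4}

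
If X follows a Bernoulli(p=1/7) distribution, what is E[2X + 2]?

For X ~ Bernoulli(p=1/7):
E[X] = \frac{1}{7}
E[2X + 2] = 2 × E[X] + 2 = \frac{16}{7}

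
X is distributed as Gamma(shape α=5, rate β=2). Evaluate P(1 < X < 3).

P(1 < X < 3) = ∫_{1}^{3} f(x) dx
where f(x) = \frac{4 x^{4} e^{- 2 x}}{3}
= \frac{-115 + 7 e^{4}}{e^{6}}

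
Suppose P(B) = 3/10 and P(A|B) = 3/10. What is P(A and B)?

By definition, P(A|B) = P(A ∩ B) / P(B)
So P(A ∩ B) = P(A|B) × P(B)
= 3/10 × 3/10
= 9/100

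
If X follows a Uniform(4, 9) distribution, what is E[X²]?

Using the identity E[X²] = Var(X) + (E[X])²:
E[X] = \frac{13}{2}
Var(X) = \frac{25}{12}
E[X²] = \frac{25}{12} + (\frac{13}{2})²
= \frac{133}{3}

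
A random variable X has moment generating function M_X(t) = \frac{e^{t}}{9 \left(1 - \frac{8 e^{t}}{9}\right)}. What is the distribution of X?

The MGF M(t) = \frac{e^{t}}{9 \left(1 - \frac{8 e^{t}}{9}\right)} is the standard form for the Geometric distribution.
Comparing with the known MGF formula identifies: Geometric(p=1/9), X = trial number of first success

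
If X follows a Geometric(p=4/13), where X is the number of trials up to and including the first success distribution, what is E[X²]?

Using the identity E[X²] = Var(X) + (E[X])²:
E[X] = \frac{13}{4}
Var(X) = \frac{117}{16}
E[X²] = \frac{117}{16} + (\frac{13}{4})²
= \frac{143}{8}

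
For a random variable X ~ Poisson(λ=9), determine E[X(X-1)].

E[X(X-1)] = E[X² - X] = E[X²] - E[X]
E[X] = 9
E[X²] = Var(X) + (E[X])² = 9 + (9)² = 90
E[X(X-1)] = 90 - 9 = 81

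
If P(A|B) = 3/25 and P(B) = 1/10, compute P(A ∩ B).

By definition, P(A|B) = P(A ∩ B) / P(B)
So P(A ∩ B) = P(A|B) × P(B)
= 3/25 × 1/10
= 3/250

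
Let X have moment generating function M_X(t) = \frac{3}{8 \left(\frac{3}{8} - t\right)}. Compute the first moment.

To find E[X], compute M^(1)(0):
M^(1)(t) = \frac{3}{8 \left(\frac{3}{8} - t\right)^{2}}
M^(1)(0) = \frac{8}{3}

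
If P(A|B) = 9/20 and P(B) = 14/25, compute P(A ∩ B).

By definition, P(A|B) = P(A ∩ B) / P(B)
So P(A ∩ B) = P(A|B) × P(B)
= 9/20 × 14/25
= 63/250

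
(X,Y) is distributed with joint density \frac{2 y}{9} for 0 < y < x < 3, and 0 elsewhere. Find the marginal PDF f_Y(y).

f_Y(y) = ∫_y^3 \frac{2 y}{9} dx = \frac{2 y \left(3 - y\right)}{9}
for 0 < y < 3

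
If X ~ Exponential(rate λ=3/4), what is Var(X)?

For X ~ Exponential(rate λ=3/4):
Var(X) = \frac{16}{9}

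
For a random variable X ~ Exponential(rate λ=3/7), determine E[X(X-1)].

E[X(X-1)] = E[X² - X] = E[X²] - E[X]
E[X] = \frac{7}{3}
E[X²] = Var(X) + (E[X])² = \frac{49}{9} + (\frac{7}{3})² = \frac{98}{9}
E[X(X-1)] = \frac{98}{9} - \frac{7}{3} = \frac{77}{9}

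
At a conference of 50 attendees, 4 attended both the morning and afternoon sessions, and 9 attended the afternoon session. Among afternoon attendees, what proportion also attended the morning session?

P(A ∩ B) = 4/50 = 2/25
P(B) = 9/50
P(A|B) = P(A ∩ B) / P(B) = (2/25) / (9/50) = 4/9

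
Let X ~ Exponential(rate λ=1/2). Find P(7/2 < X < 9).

P(7/2 < X < 9) = ∫_{7/2}^{9} f(x) dx
where f(x) = \frac{e^{- \frac{x}{2}}}{2}
= - \frac{1}{e^{\frac{9}{2}}} + e^{- \frac{7}{4}}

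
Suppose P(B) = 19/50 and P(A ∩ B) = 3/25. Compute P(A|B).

P(A|B) = P(A ∩ B) / P(B)
= (3/25) / (19/50)
= 6/19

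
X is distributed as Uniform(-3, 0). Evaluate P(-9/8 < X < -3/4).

P(-9/8 < X < -3/4) = ∫_{-9/8}^{-3/4} f(x) dx
where f(x) = \frac{1}{3}
= \frac{1}{8}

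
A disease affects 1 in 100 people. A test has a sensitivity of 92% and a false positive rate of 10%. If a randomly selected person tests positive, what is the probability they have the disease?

Let D = the rare event, + = positive/flagged.
P(D) = 1/100
P(+|D) = 92/100 = 23/25
P(+|D') = 10/100 = 1/10
P(+) = P(+|D)P(D) + P(+|D')P(D')
     = \frac{23}{25} × \frac{1}{100} + \frac{1}{10} × \frac{99}{100}
     = \frac{541}{5000}
P(D|+) = P(+|D)P(D)/P(+) = \frac{46}{541}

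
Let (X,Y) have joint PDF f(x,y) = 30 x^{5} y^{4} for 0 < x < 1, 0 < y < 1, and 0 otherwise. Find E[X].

E[X] = ∫_0^1 ∫_0^1 x × f(x,y) dy dx
= ∫_0^1 ∫_0^1 x × (30 x^{5} y^{4}) dy dx
= \frac{6}{7}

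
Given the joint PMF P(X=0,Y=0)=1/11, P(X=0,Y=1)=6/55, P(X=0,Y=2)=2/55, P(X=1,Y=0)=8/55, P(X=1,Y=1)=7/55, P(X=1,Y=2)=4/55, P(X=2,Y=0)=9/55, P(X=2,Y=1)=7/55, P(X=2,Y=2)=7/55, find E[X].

First find marginal of X:
P(X=0) = 13/55
P(X=1) = 19/55
P(X=2) = 23/55
E[X] = 0 × 13/55 + 1 × 19/55 + 2 × 23/55 = 13/11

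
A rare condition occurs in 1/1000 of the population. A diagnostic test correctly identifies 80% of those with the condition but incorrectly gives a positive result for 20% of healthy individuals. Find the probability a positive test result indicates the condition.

Let D = the rare event, + = positive/flagged.
P(D) = 1/1000
P(+|D) = 80/100 = 4/5
P(+|D') = 20/100 = 1/5
P(+) = P(+|D)P(D) + P(+|D')P(D')
     = \frac{4}{5} × \frac{1}{1000} + \frac{1}{5} × \frac{999}{1000}
     = \frac{1003}{5000}
P(D|+) = P(+|D)P(D)/P(+) = \frac{4}{1003}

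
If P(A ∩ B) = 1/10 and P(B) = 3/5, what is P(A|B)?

P(A|B) = P(A ∩ B) / P(B)
= (1/10) / (3/5)
= 1/6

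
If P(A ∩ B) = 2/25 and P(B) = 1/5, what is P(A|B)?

P(A|B) = P(A ∩ B) / P(B)
= (2/25) / (1/5)
= 2/5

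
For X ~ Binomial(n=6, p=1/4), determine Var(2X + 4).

For X ~ Binomial(n=6, p=1/4):
Var(X) = \frac{9}{8}
Var(2X + 4) = (2)² × Var(X) = 4 × \frac{9}{8} = \frac{9}{2}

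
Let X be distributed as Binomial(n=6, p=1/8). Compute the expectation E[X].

For X ~ Binomial(n=6, p=1/8), the expected value is:
E[X] = \frac{3}{4}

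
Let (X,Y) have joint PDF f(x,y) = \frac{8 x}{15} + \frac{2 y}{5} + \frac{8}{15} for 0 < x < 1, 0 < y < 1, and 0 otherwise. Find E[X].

E[X] = ∫_0^1 ∫_0^1 x × f(x,y) dy dx
= ∫_0^1 ∫_0^1 x × (\frac{8 x}{15} + \frac{2 y}{5} + \frac{8}{15}) dy dx
= \frac{49}{90}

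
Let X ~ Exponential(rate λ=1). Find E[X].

For X ~ Exponential(rate λ=1), the expected value is:
E[X] = 1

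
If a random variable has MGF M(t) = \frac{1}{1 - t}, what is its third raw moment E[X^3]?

To find E[X^3], compute M^(3)(0):
M^(1)(t) = \frac{1}{\left(1 - t\right)^{2}}
M^(2)(t) = \frac{2}{\left(1 - t\right)^{3}}
M^(3)(t) = \frac{6}{\left(1 - t\right)^{4}}
M^(3)(0) = 6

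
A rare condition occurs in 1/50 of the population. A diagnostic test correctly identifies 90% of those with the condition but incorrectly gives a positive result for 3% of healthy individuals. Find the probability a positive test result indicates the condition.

Let D = the rare event, + = positive/flagged.
P(D) = 1/50
P(+|D) = 90/100 = 9/10
P(+|D') = 3/100
P(+) = P(+|D)P(D) + P(+|D')P(D')
     = \frac{9}{10} × \frac{1}{50} + \frac{3}{100} × \frac{49}{50}
     = \frac{237}{5000}
P(D|+) = P(+|D)P(D)/P(+) = \frac{30}{79}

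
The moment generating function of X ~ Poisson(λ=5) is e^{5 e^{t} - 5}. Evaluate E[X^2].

To find E[X^2], compute M^(2)(0):
M^(1)(t) = 5 e^{t} e^{5 e^{t} - 5}
M^(2)(t) = 25 e^{2 t} e^{5 e^{t} - 5} + 5 e^{t} e^{5 e^{t} - 5}
M^(2)(0) = 30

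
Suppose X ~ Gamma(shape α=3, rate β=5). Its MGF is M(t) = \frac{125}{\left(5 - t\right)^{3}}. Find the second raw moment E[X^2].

To find E[X^2], compute M^(2)(0):
M^(1)(t) = \frac{375}{\left(5 - t\right)^{4}}
M^(2)(t) = \frac{1500}{\left(5 - t\right)^{5}}
M^(2)(0) = \frac{12}{25}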